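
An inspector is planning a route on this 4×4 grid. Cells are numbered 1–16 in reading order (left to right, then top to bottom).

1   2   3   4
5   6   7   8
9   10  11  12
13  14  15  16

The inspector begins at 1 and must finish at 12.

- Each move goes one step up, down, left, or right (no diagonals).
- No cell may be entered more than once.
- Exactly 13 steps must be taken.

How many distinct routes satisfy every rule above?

Need simple routes of exactly 13 moves from 1 to 12 (Manhattan distance 5, so 4 moves are spent on a detour and 4 undoing it).
Branch systematically from the start, pruning whenever the remaining move budget drops below the Manhattan distance to 12 or differs from it in parity. Grouping the completions by first move — via 5: 12; via 2: 15 — and summing: 12 + 15 = 27.
That gives 27 routes.

27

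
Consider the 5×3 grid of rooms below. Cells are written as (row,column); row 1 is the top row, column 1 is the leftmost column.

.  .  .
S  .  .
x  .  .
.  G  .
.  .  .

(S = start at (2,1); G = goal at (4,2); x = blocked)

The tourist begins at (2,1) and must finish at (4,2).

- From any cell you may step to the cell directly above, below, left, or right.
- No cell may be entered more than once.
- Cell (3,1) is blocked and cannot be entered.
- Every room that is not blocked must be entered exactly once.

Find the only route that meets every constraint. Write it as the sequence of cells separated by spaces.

(2,1) (1,1) (1,2) (1,3) (2,3) (2,2) (3,2) (3,3) (4,3) (5,3) (5,2) (5,1) (4,1) (4,2)

Need to visit all 14 open cells exactly once, starting at (2,1) and ending at (4,2).
Cell (5,3) has only two open neighbours ((4,3) and (5,2)), so the path must pass straight through it: one of those is the cell it's entered from and the other is where it exits.
Route from (2,1): up to (1,1), 2× right (reaching (1,3)), down to (2,3), left to (2,2), down to (3,2), right to (3,3), 2× down (reaching (5,3)), 2× left (reaching (5,1)), up to (4,1), right to (4,2) — 13 moves in all.
Check: all 14 open cells covered.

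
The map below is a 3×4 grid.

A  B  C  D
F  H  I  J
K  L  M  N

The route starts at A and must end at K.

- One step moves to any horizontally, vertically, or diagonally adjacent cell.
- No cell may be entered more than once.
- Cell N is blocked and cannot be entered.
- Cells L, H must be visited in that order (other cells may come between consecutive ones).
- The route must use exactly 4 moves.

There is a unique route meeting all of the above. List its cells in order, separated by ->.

A -> F -> L -> H -> K

The waypoints must appear in the order L, H, with no cell reused.
Route from A: down 1 to F, down-right 1 to L, up 1 to H, down-left 1 to K — 4 moves in all.
Check: order respected (L at step 2, H at step 3); 4 moves as required.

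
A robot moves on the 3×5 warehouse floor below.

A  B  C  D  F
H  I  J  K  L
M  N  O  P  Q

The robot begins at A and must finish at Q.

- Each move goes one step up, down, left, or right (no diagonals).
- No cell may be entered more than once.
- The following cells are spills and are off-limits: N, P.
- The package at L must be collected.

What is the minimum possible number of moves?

Any route passes through L somewhere between A and Q. Summing Manhattan distances along the two legs (A → L → Q) gives a lower bound of 5 + 1 = 6 moves.
A route of 6 moves achieves this: A → H → I → J → K → L → Q.
Since 6 matches the lower bound, it is optimal.

6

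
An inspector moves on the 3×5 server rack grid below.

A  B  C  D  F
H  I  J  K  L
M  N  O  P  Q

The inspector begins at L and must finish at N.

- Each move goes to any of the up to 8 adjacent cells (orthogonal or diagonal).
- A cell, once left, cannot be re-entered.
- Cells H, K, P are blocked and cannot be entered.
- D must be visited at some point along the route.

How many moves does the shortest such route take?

3

Any route passes through D somewhere between L and N. Summing Chebyshev distances along the two legs (L → D → N) gives a lower bound of 1 + 2 = 3 moves.
A route of 3 moves achieves this: L → D → J → N.
Since 3 matches the lower bound, it is optimal.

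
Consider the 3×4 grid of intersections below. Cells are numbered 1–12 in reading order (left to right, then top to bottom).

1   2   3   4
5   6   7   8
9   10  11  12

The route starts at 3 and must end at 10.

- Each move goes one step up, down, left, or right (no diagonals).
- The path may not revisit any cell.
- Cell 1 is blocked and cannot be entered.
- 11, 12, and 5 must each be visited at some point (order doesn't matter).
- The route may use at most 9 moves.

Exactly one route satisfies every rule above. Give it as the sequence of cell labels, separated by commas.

3, 4, 8, 12, 11, 7, 6, 5, 9, 10

The 9-move cap with required stops at 11, 12, 5 leaves no slack for detours.
Route from 3: right to 4, 2× down (reaching 12), left to 11, up to 7, 2× left (reaching 5), down to 9, right to 10 — 9 moves in all.
Check: all required cells visited; 9 ≤ 9 moves.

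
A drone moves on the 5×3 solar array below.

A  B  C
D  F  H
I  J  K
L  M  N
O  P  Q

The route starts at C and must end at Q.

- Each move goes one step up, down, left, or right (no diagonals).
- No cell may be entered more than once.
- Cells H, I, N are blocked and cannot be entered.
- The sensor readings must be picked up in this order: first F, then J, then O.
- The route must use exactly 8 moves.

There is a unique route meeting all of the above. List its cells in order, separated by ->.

C -> B -> F -> J -> M -> L -> O -> P -> Q

The waypoints must appear in the order F, J, O, with no cell reused.
Route from C: left 1 to B, down 3 to M, left 1 to L, down 1 to O, right 2 to Q — 8 moves in all.
Check: order respected (F at step 2, J at step 3, O at step 6); 8 moves as required.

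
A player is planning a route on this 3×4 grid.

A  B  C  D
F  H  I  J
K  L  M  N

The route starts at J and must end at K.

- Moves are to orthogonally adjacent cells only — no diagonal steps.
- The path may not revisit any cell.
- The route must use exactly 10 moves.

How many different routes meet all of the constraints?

Need simple routes of exactly 10 moves from J to K (Manhattan distance 4, so 3 moves are spent on a detour and 3 undoing it).
Enumerating: J D C I M L H B A F K | J D C B A F H I M L K | J N M I C B A F H L K | J N M L H I C B A F K.
That gives 4 routes.

4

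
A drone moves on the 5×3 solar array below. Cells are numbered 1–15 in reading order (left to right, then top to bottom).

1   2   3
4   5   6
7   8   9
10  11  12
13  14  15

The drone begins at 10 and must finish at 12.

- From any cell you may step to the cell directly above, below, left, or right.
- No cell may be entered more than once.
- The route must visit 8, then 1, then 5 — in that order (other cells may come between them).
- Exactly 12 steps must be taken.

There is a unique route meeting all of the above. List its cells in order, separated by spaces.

The waypoints must appear in the order 8, 1, 5, with no cell reused.
Route from 10: down 1 to 13, right 1 to 14, up 2 to 8, left 1 to 7, up 2 to 1, right 1 to 2, down 1 to 5, right 1 to 6, down 2 to 12 — 12 moves in all.
Check: order respected (8 at step 4, 1 at step 7, 5 at step 9); 12 moves as required.

10 13 14 11 8 7 4 1 2 5 6 9 12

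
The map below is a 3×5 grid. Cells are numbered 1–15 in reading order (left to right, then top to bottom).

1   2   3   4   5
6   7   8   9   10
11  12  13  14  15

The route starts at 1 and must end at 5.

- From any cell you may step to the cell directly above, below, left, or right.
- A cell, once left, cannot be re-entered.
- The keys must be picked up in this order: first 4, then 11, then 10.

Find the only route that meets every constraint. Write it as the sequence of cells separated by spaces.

1 2 3 4 9 8 7 6 11 12 13 14 15 10 5

The waypoints must appear in the order 4, 11, 10, with no cell reused.
Route from 1: right 3 to 4, down 1 to 9, left 3 to 6, down 1 to 11, right 4 to 15, up 2 to 5 — 14 moves in all.
Check: order respected (4 at step 3, 11 at step 8, 10 at step 13).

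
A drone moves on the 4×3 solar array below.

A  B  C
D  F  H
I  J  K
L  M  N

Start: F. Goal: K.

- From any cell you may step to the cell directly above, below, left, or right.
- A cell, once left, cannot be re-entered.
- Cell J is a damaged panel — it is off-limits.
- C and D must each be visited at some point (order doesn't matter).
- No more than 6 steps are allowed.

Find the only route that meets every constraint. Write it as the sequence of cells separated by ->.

F -> D -> A -> B -> C -> H -> K

The 6-move cap with required stops at C, D leaves no slack for detours.
Route from F: left to D, up to A, 2× right (reaching C), 2× down (reaching K) — 6 moves in all.
Check: all required cells visited; 6 ≤ 6 moves.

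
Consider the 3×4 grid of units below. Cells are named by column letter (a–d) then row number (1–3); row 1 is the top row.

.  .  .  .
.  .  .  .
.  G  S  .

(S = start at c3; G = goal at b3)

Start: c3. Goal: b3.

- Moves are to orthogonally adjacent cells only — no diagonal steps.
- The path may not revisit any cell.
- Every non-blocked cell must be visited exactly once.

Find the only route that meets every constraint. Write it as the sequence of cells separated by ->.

Need to visit all 12 open cells exactly once, starting at c3 and ending at b3.
Route from c3: right 1 to d3, up 2 to d1, left 1 to c1, down 1 to c2, left 1 to b2, up 1 to b1, left 1 to a1, down 2 to a3, right 1 to b3 — 11 moves in all.
Check: all 12 open cells covered.

c3 -> d3 -> d2 -> d1 -> c1 -> c2 -> b2 -> b1 -> a1 -> a2 -> a3 -> b3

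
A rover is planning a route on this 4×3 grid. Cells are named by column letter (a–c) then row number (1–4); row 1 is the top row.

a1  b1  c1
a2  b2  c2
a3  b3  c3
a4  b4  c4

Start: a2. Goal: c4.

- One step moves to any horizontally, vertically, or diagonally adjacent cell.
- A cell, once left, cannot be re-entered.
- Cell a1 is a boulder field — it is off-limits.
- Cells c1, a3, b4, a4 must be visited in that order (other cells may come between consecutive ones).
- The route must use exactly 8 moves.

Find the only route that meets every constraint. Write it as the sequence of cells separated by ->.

The waypoints must appear in the order c1, a3, b4, a4, with no cell reused.
Route from a2: up-right to b1, right to c1, 2× down-left (reaching a3), down-right to b4, left to a4, up-right to b3, down-right to c4 — 8 moves in all.
Check: order respected (c1 at step 2, a3 at step 4, b4 at step 5, a4 at step 6); 8 moves as required.

a2 -> b1 -> c1 -> b2 -> a3 -> b4 -> a4 -> b3 -> c4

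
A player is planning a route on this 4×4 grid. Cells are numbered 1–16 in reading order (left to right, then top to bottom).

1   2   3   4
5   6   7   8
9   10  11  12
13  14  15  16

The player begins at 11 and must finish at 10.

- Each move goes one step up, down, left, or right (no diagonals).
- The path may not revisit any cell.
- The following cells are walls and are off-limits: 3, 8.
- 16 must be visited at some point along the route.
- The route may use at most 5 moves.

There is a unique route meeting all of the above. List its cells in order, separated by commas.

The 5-move cap with required stops at 16 leaves no slack for detours.
Route from 11: right to 12, down to 16, 2× left (reaching 14), up to 10 — 5 moves in all.
Check: all required cells visited; 5 ≤ 5 moves.

11, 12, 16, 15, 14, 10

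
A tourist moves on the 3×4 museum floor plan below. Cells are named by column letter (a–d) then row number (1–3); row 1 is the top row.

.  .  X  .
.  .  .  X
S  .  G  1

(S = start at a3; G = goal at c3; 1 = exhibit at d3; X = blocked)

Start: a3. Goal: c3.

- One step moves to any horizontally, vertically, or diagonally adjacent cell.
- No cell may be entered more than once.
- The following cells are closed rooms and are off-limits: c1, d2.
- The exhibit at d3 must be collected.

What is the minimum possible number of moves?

Any route passes through d3 somewhere between a3 and c3. Summing Chebyshev distances along the two legs (a3 → d3 → c3) gives a lower bound of 3 + 1 = 4 moves.
A route of 4 moves achieves this: a3 → b2 → c2 → d3 → c3.
Since 4 matches the lower bound, it is optimal.

4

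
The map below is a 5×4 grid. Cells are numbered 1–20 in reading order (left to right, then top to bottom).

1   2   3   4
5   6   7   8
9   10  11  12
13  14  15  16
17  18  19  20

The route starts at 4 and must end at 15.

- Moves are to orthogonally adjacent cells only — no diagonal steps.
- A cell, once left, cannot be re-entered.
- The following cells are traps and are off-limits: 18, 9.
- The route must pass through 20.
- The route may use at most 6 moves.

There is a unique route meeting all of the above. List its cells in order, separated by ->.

4 -> 8 -> 12 -> 16 -> 20 -> 19 -> 15

The 6-move cap with required stops at 20 leaves no slack for detours.
Route from 4: down 4 to 20, left 1 to 19, up 1 to 15 — 6 moves in all.
Check: all required cells visited; 6 ≤ 6 moves.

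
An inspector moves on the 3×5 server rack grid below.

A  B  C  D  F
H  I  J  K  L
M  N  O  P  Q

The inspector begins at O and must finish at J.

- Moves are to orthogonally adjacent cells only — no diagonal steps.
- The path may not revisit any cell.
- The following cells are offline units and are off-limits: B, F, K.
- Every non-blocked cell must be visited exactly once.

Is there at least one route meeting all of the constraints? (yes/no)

Cell A has only one open neighbour but is neither the start nor the goal, so a Hamiltonian route would have to both enter and leave it through the same neighbour — impossible without revisiting.

no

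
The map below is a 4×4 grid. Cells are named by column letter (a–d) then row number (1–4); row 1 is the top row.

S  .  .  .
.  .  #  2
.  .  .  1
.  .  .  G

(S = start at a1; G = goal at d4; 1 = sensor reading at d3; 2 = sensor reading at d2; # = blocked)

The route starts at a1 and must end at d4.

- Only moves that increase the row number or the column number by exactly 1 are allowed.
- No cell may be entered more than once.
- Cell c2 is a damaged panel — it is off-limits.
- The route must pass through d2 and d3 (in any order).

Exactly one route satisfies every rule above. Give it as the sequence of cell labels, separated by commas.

a1, b1, c1, d1, d2, d3, d4

Moves only go right or down, so the column and row indices never decrease.
Route from a1: right 3 to d1, down 3 to d4 — 6 moves in all.
Check: all required cells visited.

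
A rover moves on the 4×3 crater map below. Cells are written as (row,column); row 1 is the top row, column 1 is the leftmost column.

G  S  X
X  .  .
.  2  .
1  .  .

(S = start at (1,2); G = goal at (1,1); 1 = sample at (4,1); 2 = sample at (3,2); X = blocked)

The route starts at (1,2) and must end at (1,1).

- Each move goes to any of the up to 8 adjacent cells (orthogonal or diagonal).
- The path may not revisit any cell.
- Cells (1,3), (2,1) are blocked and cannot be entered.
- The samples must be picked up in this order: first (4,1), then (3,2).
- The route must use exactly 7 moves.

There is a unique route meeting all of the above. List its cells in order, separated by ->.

The waypoints must appear in the order (4,1), (3,2), with no cell reused.
Route from (1,2): down-right 1 to (2,3), down 1 to (3,3), down-left 1 to (4,2), left 1 to (4,1), up-right 1 to (3,2), up 1 to (2,2), up-left 1 to (1,1) — 7 moves in all.
Check: order respected (1 at step 4, 2 at step 5); 7 moves as required.

(1,2) -> (2,3) -> (3,3) -> (4,2) -> (4,1) -> (3,2) -> (2,2) -> (1,1)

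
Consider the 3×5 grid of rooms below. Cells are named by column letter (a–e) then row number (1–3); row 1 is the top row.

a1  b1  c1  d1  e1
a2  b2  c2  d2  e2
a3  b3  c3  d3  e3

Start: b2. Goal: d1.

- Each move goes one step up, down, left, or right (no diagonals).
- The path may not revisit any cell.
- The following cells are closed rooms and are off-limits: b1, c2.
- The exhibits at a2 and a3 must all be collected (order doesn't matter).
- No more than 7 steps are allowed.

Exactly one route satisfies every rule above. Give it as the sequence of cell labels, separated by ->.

The 7-move cap with required stops at a2, a3 leaves no slack for detours.
Route from b2: left 1 to a2, down 1 to a3, right 3 to d3, up 2 to d1 — 7 moves in all.
Check: all required cells visited; 7 ≤ 7 moves.

b2 -> a2 -> a3 -> b3 -> c3 -> d3 -> d2 -> d1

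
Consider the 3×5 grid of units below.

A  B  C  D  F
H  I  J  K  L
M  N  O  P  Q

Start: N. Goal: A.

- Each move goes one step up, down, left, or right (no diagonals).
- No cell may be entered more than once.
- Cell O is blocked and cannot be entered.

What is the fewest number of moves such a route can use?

3

The Manhattan distance from N to A is |3−1| + |2−1| = 3, so at least 3 moves are needed.
A route of 3 moves achieves this: N → I → B → A.
Since 3 matches the lower bound, it is optimal.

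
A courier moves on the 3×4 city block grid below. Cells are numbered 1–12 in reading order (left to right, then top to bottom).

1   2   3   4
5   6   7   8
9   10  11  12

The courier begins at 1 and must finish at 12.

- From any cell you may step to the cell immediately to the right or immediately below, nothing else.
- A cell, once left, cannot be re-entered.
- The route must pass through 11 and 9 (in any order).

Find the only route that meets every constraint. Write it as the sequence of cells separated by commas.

1, 5, 9, 10, 11, 12

Moves only go right or down, so the column and row indices never decrease.
Route from 1: 2× down (reaching 9), 3× right (reaching 12) — 5 moves in all.
Check: all required cells visited.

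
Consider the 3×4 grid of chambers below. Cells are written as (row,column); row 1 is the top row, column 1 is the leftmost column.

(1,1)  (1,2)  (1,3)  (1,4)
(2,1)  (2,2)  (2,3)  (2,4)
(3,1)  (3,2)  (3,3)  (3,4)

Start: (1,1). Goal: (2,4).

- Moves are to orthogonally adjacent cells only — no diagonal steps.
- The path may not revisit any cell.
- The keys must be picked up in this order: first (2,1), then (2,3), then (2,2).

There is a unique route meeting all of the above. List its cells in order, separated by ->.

(1,1) -> (2,1) -> (3,1) -> (3,2) -> (3,3) -> (2,3) -> (2,2) -> (1,2) -> (1,3) -> (1,4) -> (2,4)

The waypoints must appear in the order (2,1), (2,3), (2,2), with no cell reused.
Route from (1,1): 2× down (reaching (3,1)), 2× right (reaching (3,3)), up to (2,3), left to (2,2), up to (1,2), 2× right (reaching (1,4)), down to (2,4) — 10 moves in all.
Check: order respected ((2,1) at step 1, (2,3) at step 5, (2,2) at step 6).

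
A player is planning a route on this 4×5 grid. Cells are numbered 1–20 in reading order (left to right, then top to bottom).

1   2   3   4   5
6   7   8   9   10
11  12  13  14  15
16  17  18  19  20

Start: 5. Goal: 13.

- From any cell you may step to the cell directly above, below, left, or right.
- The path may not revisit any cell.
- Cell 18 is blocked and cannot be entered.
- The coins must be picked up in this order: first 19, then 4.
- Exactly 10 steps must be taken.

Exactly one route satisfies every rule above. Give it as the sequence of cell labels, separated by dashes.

5 - 10 - 15 - 20 - 19 - 14 - 9 - 4 - 3 - 8 - 13

The waypoints must appear in the order 19, 4, with no cell reused.
Route from 5: down 3 to 20, left 1 to 19, up 3 to 4, left 1 to 3, down 2 to 13 — 10 moves in all.
Check: order respected (19 at step 4, 4 at step 7); 10 moves as required.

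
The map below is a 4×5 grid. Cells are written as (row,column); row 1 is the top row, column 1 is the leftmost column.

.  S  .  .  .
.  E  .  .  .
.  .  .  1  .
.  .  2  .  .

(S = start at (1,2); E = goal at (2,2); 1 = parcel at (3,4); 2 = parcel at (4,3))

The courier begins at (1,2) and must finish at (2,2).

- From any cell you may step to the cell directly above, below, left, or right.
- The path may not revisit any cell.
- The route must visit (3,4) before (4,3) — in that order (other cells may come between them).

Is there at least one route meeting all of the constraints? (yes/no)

One route that works: (1,2) → (1,3) → (2,3) → (3,3) → (3,4) → (4,4) → (4,3) → (4,2) → (3,2) → (2,2).

yes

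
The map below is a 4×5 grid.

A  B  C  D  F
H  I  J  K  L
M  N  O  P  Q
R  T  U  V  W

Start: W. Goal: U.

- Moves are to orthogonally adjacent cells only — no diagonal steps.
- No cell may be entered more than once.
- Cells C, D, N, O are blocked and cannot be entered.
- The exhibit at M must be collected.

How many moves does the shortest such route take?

10

Any route passes through M somewhere between W and U. Summing Manhattan distances along the two legs (W → M → U) gives a lower bound of 5 + 3 = 8 moves.
The shortest route satisfying every rule uses 10 moves: W → Q → L → K → J → I → H → M → R → T → U.
The bound of 8 isn't tight here; checking systematically, no route of length 8 through 9 satisfies every constraint, so 10 is the minimum.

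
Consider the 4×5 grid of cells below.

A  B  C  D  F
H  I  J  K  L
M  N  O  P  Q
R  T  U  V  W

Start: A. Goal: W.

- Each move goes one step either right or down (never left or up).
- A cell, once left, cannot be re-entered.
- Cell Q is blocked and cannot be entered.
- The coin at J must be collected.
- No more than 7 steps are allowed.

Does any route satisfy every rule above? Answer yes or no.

One route that works: A → H → I → J → O → U → V → W.

yes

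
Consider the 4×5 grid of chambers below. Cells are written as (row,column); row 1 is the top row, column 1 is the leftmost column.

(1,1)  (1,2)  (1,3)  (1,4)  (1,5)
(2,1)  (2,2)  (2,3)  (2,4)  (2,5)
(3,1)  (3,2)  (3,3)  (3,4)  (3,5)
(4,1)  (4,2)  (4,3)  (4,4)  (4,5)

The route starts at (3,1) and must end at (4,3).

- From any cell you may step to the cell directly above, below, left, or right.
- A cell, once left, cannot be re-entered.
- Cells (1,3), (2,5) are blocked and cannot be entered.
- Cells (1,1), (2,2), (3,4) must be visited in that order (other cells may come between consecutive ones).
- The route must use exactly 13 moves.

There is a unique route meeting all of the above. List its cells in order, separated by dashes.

(3,1) - (2,1) - (1,1) - (1,2) - (2,2) - (3,2) - (3,3) - (2,3) - (2,4) - (3,4) - (3,5) - (4,5) - (4,4) - (4,3)

The waypoints must appear in the order (1,1), (2,2), (3,4), with no cell reused.
Route from (3,1): up 2 to (1,1), right 1 to (1,2), down 2 to (3,2), right 1 to (3,3), up 1 to (2,3), right 1 to (2,4), down 1 to (3,4), right 1 to (3,5), down 1 to (4,5), left 2 to (4,3) — 13 moves in all.
Check: order respected ((1,1) at step 2, (2,2) at step 4, (3,4) at step 9); 13 moves as required.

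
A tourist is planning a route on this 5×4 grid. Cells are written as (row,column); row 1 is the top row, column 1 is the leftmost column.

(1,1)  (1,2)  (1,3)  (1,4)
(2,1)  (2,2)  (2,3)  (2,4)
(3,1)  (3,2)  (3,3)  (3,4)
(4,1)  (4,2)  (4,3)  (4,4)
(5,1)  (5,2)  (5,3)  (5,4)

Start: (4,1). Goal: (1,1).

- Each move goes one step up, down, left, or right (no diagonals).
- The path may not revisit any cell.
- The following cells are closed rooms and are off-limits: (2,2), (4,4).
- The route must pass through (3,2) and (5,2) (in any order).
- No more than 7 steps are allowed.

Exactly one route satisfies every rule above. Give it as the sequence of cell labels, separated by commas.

(4,1), (5,1), (5,2), (4,2), (3,2), (3,1), (2,1), (1,1)

The budget equals the shortest possible length, so every move has to be on a shortest route through the required cells.
Route from (4,1): down 1 to (5,1), right 1 to (5,2), up 2 to (3,2), left 1 to (3,1), up 2 to (1,1) — 7 moves in all.
Check: all required cells visited; 7 ≤ 7 moves.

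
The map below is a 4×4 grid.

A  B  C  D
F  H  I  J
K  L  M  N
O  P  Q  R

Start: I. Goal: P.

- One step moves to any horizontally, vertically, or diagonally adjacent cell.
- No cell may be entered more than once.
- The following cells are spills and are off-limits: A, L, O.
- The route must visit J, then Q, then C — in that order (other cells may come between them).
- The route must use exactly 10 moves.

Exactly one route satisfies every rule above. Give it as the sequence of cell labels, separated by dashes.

I - J - N - Q - M - H - C - B - F - K - P

The waypoints must appear in the order J, Q, C, with no cell reused.
Route from I: right 1 to J, down 1 to N, down-left 1 to Q, up 1 to M, up-left 1 to H, up-right 1 to C, left 1 to B, down-left 1 to F, down 1 to K, down-right 1 to P — 10 moves in all.
Check: order respected (J at step 1, Q at step 3, C at step 6); 10 moves as required.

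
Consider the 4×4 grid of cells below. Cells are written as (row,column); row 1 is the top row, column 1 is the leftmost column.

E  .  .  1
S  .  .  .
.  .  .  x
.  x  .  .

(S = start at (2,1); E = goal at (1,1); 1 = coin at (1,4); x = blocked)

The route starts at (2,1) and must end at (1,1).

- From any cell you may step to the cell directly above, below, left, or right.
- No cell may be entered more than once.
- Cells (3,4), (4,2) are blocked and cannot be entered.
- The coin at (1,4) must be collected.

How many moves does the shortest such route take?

7

Any route passes through (1,4) somewhere between (2,1) and (1,1). Summing Manhattan distances along the two legs ((2,1) → (1,4) → (1,1)) gives a lower bound of 4 + 3 = 7 moves.
A route of 7 moves achieves this: (2,1) → (2,2) → (2,3) → (2,4) → (1,4) → (1,3) → (1,2) → (1,1).
Since 7 matches the lower bound, it is optimal.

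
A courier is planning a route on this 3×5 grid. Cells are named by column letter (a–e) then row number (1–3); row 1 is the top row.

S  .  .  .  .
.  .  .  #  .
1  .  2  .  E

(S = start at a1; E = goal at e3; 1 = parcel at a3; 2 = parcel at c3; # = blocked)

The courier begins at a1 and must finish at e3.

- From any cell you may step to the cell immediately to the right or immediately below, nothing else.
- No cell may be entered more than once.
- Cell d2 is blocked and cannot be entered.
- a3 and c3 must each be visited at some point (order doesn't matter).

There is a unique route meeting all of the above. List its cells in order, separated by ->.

Moves only go right or down, so the column and row indices never decrease.
Route from a1: down 2 to a3, right 4 to e3 — 6 moves in all.
Check: all required cells visited.

a1 -> a2 -> a3 -> b3 -> c3 -> d3 -> e3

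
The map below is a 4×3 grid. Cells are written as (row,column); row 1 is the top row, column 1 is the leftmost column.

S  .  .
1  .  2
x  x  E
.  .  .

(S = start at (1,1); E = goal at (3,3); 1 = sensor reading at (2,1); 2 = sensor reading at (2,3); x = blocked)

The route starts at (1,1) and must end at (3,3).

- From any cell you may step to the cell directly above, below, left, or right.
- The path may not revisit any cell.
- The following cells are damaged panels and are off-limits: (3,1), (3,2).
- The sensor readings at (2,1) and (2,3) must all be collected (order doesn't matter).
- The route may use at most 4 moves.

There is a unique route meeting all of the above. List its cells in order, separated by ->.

(1,1) -> (2,1) -> (2,2) -> (2,3) -> (3,3)

Any route must reach (2,1) and (2,3) and still end at (3,3) within 4 moves, so the order of the required stops is forced.
Route from (1,1): down to (2,1), 2× right (reaching (2,3)), down to (3,3) — 4 moves in all.
Check: all required cells visited; 4 ≤ 4 moves.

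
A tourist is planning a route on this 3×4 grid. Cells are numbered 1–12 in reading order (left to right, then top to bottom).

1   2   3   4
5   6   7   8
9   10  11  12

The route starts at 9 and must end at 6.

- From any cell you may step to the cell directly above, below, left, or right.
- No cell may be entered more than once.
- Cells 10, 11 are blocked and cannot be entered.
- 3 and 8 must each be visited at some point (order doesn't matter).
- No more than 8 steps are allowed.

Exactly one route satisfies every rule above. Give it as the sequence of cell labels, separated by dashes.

9 - 5 - 1 - 2 - 3 - 4 - 8 - 7 - 6

The budget equals the shortest possible length, so every move has to be on a shortest route through the required cells.
Route from 9: 2× up (reaching 1), 3× right (reaching 4), down to 8, 2× left (reaching 6) — 8 moves in all.
Check: all required cells visited; 8 ≤ 8 moves.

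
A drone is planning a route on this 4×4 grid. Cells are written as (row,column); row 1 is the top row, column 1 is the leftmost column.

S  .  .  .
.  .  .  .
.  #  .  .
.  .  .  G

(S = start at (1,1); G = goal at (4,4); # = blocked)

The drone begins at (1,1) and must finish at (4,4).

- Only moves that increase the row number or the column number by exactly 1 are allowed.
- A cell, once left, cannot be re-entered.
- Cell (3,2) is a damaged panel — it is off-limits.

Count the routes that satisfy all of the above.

A right/down-only route from (1,1) to (4,4) makes exactly 3 down-moves and 3 right-moves in some order.
With no other constraints that would be C(6,3) = 20 routes.
Subtract routes through each blocked cell (inclusion–exclusion for overlaps): − through (3,2): 9 → 11.
That gives 11 routes.

11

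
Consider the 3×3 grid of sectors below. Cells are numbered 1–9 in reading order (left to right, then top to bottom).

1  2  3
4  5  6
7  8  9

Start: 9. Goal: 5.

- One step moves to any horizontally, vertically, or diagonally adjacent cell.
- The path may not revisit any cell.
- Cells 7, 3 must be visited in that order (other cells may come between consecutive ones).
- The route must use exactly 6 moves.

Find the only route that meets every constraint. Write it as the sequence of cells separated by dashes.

The waypoints must appear in the order 7, 3, with no cell reused.
Route from 9: left 2 to 7, up 1 to 4, up-right 1 to 2, right 1 to 3, down-left 1 to 5 — 6 moves in all.
Check: order respected (7 at step 2, 3 at step 5); 6 moves as required.

9 - 8 - 7 - 4 - 2 - 3 - 5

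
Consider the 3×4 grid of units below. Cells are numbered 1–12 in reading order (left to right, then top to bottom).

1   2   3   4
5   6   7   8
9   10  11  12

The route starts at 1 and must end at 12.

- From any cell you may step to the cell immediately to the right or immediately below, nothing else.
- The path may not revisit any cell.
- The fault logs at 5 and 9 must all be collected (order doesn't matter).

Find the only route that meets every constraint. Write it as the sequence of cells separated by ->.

Moves only go right or down, so the column and row indices never decrease.
Route from 1: down 2 to 9, right 3 to 12 — 5 moves in all.
Check: all required cells visited.

1 -> 5 -> 9 -> 10 -> 11 -> 12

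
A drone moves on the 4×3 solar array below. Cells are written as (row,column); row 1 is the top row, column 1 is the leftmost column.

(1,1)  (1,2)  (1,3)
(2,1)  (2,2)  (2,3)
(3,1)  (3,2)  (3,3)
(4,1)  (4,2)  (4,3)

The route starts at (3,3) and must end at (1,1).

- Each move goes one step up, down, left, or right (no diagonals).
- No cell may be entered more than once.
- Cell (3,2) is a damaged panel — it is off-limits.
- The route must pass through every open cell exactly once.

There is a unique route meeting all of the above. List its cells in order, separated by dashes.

(3,3) - (4,3) - (4,2) - (4,1) - (3,1) - (2,1) - (2,2) - (2,3) - (1,3) - (1,2) - (1,1)

Need to visit all 11 open cells exactly once, starting at (3,3) and ending at (1,1).
Cell (4,3) has only two open neighbours ((3,3) and (4,2)), so the path must pass straight through it: one of those is the cell it's entered from and the other is where it exits.
Route from (3,3): down to (4,3), 2× left (reaching (4,1)), 2× up (reaching (2,1)), 2× right (reaching (2,3)), up to (1,3), 2× left (reaching (1,1)) — 10 moves in all.
Check: all 11 open cells covered.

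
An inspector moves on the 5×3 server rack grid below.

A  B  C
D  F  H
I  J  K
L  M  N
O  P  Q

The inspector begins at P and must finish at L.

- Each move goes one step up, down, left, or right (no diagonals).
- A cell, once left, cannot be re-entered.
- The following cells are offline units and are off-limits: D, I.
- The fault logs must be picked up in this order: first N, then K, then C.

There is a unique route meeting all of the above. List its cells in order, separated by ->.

P -> Q -> N -> K -> H -> C -> B -> F -> J -> M -> L

The waypoints must appear in the order N, K, C, with no cell reused.
Route from P: right to Q, 4× up (reaching C), left to B, 3× down (reaching M), left to L — 10 moves in all.
Check: order respected (N at step 2, K at step 3, C at step 5).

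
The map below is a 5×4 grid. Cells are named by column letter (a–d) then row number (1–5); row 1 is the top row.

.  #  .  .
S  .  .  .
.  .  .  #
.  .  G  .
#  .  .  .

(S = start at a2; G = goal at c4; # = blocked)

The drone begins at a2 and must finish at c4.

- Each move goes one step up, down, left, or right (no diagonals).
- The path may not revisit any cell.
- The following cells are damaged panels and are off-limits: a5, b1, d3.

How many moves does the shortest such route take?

The Manhattan distance from a2 to c4 is |2−4| + |1−3| = 4, so at least 4 moves are needed.
A route of 4 moves achieves this: a2 → a3 → a4 → b4 → c4.
Since 4 matches the lower bound, it is optimal.

4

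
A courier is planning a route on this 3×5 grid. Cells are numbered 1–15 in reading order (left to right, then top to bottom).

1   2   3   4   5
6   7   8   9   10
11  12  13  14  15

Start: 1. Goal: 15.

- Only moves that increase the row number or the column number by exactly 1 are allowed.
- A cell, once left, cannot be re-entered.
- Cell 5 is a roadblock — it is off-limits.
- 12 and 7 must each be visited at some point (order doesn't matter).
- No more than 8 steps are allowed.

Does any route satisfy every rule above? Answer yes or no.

yes

One route that works: 1 → 6 → 7 → 12 → 13 → 14 → 15.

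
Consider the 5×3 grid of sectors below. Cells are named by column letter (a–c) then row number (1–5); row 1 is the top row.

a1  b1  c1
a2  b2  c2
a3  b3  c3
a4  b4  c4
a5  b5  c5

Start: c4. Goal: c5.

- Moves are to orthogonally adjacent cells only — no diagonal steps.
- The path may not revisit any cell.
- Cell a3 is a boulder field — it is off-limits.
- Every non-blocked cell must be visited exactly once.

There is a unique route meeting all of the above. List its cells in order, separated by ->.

Need to visit all 14 open cells exactly once, starting at c4 and ending at c5.
Route from c4: up 3 to c1, left 2 to a1, down 1 to a2, right 1 to b2, down 2 to b4, left 1 to a4, down 1 to a5, right 2 to c5 — 13 moves in all.
Check: all 14 open cells covered.

c4 -> c3 -> c2 -> c1 -> b1 -> a1 -> a2 -> b2 -> b3 -> b4 -> a4 -> a5 -> b5 -> c5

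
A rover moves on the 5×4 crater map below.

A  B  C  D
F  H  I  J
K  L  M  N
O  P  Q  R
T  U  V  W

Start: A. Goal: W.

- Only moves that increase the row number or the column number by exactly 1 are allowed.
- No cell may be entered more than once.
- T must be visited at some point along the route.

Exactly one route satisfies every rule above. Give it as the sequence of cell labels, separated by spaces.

A F K O T U V W

Moves only go right or down, so the column and row indices never decrease.
Route from A: 4× down (reaching T), 3× right (reaching W) — 7 moves in all.
Check: all required cells visited.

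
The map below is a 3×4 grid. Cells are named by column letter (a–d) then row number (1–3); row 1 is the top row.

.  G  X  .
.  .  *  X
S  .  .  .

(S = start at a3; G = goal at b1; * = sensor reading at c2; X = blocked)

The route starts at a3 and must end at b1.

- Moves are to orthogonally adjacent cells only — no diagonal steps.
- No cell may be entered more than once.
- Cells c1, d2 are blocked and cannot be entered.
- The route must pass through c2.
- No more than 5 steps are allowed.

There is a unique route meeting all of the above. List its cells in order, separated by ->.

The 5-move cap with required stops at c2 leaves no slack for detours.
Route from a3: 2× right (reaching c3), up to c2, left to b2, up to b1 — 5 moves in all.
Check: all required cells visited; 5 ≤ 5 moves.

a3 -> b3 -> c3 -> c2 -> b2 -> b1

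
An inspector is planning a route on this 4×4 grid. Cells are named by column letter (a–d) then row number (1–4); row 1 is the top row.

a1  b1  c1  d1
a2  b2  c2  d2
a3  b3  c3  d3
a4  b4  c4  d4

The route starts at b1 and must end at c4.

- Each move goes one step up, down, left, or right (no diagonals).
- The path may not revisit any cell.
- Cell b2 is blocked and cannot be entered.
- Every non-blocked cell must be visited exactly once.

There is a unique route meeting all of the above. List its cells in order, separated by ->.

b1 -> a1 -> a2 -> a3 -> a4 -> b4 -> b3 -> c3 -> c2 -> c1 -> d1 -> d2 -> d3 -> d4 -> c4

Need to visit all 15 open cells exactly once, starting at b1 and ending at c4.
Cell d4 has only two open neighbours (d3 and c4), so the path must pass straight through it: one of those is the cell it's entered from and the other is where it exits.
Route from b1: left to a1, 3× down (reaching a4), right to b4, up to b3, right to c3, 2× up (reaching c1), right to d1, 3× down (reaching d4), left to c4 — 14 moves in all.
Check: all 15 open cells covered.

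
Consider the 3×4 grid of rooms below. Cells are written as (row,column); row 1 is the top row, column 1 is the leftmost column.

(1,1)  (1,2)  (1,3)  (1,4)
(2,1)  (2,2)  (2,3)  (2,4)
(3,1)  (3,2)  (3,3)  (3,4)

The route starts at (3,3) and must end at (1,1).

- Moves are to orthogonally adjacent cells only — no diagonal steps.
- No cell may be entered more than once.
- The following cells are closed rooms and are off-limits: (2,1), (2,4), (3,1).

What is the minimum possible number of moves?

The Manhattan distance from (3,3) to (1,1) is |3−1| + |3−1| = 4, so at least 4 moves are needed.
A route of 4 moves achieves this: (3,3) → (2,3) → (1,3) → (1,2) → (1,1).
Since 4 matches the lower bound, it is optimal.

4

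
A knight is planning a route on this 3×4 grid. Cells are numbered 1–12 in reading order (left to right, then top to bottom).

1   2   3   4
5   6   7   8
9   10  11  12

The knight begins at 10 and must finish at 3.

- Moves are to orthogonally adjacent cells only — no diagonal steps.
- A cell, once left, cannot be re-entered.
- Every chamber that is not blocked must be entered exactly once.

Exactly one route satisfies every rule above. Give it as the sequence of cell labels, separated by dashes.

10 - 9 - 5 - 1 - 2 - 6 - 7 - 11 - 12 - 8 - 4 - 3

Need to visit all 12 open cells exactly once, starting at 10 and ending at 3.
Cell 12 has only two open neighbours (8 and 11), so the path must pass straight through it: one of those is the cell it's entered from and the other is where it exits.
Route from 10: left to 9, 2× up (reaching 1), right to 2, down to 6, right to 7, down to 11, right to 12, 2× up (reaching 4), left to 3 — 11 moves in all.
Check: all 12 open cells covered.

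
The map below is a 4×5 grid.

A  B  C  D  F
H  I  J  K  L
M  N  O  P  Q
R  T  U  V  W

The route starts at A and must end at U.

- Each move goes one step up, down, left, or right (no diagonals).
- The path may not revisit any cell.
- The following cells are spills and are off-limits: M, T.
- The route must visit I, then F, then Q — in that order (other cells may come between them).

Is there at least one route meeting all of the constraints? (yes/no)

One route that works: A → H → I → B → C → D → F → L → Q → W → V → U.

yes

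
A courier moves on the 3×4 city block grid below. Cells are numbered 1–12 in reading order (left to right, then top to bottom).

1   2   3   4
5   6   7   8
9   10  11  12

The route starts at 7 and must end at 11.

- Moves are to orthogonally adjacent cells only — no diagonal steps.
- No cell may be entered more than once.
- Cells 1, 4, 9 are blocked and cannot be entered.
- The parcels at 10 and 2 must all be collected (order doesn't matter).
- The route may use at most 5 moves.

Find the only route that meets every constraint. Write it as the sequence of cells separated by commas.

The 5-move cap with required stops at 10, 2 leaves no slack for detours.
Route from 7: up 1 to 3, left 1 to 2, down 2 to 10, right 1 to 11 — 5 moves in all.
Check: all required cells visited; 5 ≤ 5 moves.

7, 3, 2, 6, 10, 11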